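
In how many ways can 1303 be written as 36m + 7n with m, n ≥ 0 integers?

6

gcd(36, 7):
  36 = 5*7 + 1
  7 = 7*1
so gcd(36, 7) = 1.
Back-substitute for Bézout coefficients:
  1 = 36 - 5*7
  ... = 36*(1) + 7*(-5)
Scale by 1303: one solution is (1303, -6515). Reduce m mod 7: (1, 181).
General: m = 1 + 7t, n = 181 - 36t.
m ≥ 0 ⇒ t ≥ 0; n ≥ 0 ⇒ t ≤ 5. So t ∈ [0, 5]: 6 solutions.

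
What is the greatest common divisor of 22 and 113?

1

gcd(113, 22) = 1  (113 = 5*22 + 3, 22 = 7*3 + 1, 3 = 3*1).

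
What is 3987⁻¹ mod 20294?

15489

gcd(20294, 3987) = 1.
By Bézout, 3987×(-4805) + 20294×(944) = 1.
So 3987×-4805 ≡ 1 (mod 20294), and -4805 mod 20294 = 15489.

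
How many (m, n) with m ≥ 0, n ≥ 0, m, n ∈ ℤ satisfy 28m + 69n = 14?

gcd(69, 28):
  69 = 2*28 + 13
  28 = 2*13 + 2
  13 = 6*2 + 1
  2 = 2*1
so gcd(69, 28) = 1.
Back-substitute for Bézout coefficients:
  1 = 13 - 6*2
  ... = 28*(-32) + 69*(13)
Scale by 14: one solution is (-448, 182). Reduce m mod 69: (35, -14).
General: m = 35 + 69t, n = -14 - 28t.
m ≥ 0 ⇒ t ≥ 0; n ≥ 0 ⇒ t ≤ -1. So t ∈ [0, -1]: 0 solutions.

0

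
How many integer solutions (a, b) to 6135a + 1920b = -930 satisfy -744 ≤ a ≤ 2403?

gcd(6135, 1920) = 15.
By Bézout, 6135*(41) + 1920*(-131) = 15.
Particular solution: (18, -58).
General solution: a = 18 + 128t, b = -58 - 409t for integer t.
-744 ≤ 18 + 128t ≤ 2403 gives t ∈ [-5, 18], which is 24 values.

24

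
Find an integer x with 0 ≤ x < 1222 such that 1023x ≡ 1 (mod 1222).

gcd(1222, 1023) = 1.
By Bézout, 1023·(393) + 1222·(-329) = 1.
So 1023·393 ≡ 1 (mod 1222), and 393 mod 1222 = 393.

393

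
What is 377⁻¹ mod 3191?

gcd(3191, 377) = 1  (3191 = 8*377 + 175, 377 = 2*175 + 27, 175 = 6*27 + 13, 27 = 2*13 + 1, 13 = 13*1).
Back-substituting, 377*(237) + 3191*(-28) = 1.
So 377*237 ≡ 1 (mod 3191), and 237 mod 3191 = 237.

237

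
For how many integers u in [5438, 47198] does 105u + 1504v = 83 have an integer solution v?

gcd(1504, 105) = 1  (1504 = 14·105 + 34, 105 = 3·34 + 3, 34 = 11·3 + 1, 3 = 3·1).
Back-substituting, 105·(-487) + 1504·(34) = 1.
Scale by 83: particular solution (-40421, 2822); reduce u mod 1504: (187, -13).
General solution: u = 187 + 1504t, v = -13 - 105t for integer t.
5438 ≤ 187 + 1504t ≤ 47198 gives t ∈ [4, 31], which is 28 values.

28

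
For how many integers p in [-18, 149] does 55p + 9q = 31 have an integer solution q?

19

gcd(55, 9) = 1  (55 = 6×9 + 1, 9 = 9×1).
Back-substituting, 55×(1) + 9×(-6) = 1.
Scale by 31: particular solution (31, -186); reduce p mod 9: (4, -21).
General solution: p = 4 + 9t, q = -21 - 55t for integer t.
-18 ≤ 4 + 9t ≤ 149 gives t ∈ [-2, 16], which is 19 values.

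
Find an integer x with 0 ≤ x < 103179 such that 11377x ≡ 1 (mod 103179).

gcd(103179, 11377) = 1.
By Bézout, 11377*(-7745) + 103179*(854) = 1.
So 11377*-7745 ≡ 1 (mod 103179), and -7745 mod 103179 = 95434.

95434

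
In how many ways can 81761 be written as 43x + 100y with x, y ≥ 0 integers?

gcd(100, 43):
  100 = 2*43 + 14
  43 = 3*14 + 1
  14 = 14*1
so gcd(100, 43) = 1.
Back-substitute for Bézout coefficients:
  1 = 43 - 3*14
  ... = 43*(7) + 100*(-3)
Scale by 81761: one solution is (572327, -245283). Reduce x mod 100: (27, 806).
General: x = 27 + 100t, y = 806 - 43t.
x ≥ 0 ⇒ t ≥ 0; y ≥ 0 ⇒ t ≤ 18. So t ∈ [0, 18]: 19 solutions.

19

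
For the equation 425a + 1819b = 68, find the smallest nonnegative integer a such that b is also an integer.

13

gcd(1819, 425) = 17  (1819 = 4·425 + 119, 425 = 3·119 + 68, 119 = 1·68 + 51, 68 = 1·51 + 17, 51 = 3·17).
17 divides 68, so solutions exist.
Back-substituting, 425·(30) + 1819·(-7) = 17.
Scale by 68/17 = 4: (a₀, b₀) = (120, -28).
General solution: a = 120 + 107t, b = -28 - 25t for integer t.
a ≥ 0: smallest is 120 mod 107 = 13 (at t = -1), with b = -3.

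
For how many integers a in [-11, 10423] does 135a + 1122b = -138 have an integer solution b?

gcd(1122, 135):
  1122 = 8*135 + 42
  135 = 3*42 + 9
  42 = 4*9 + 6
  9 = 1*6 + 3
  6 = 2*3
so gcd(1122, 135) = 3.
Back-substitute for Bézout coefficients:
  3 = 9 - 1*6
  ... = 135*(133) + 1122*(-16)
Scale by -46: particular solution (-6118, 736); reduce a mod 374: (240, -29).
General solution: a = 240 + 374t, b = -29 - 45t for integer t.
-11 ≤ 240 + 374t ≤ 10423 gives t ∈ [0, 27], which is 28 values.

28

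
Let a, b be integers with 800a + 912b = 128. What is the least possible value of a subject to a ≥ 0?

7

gcd(912, 800) = 16  (912 = 1·800 + 112, 800 = 7·112 + 16, 112 = 7·16).
16 divides 128, so solutions exist.
Back-substituting, 800·(8) + 912·(-7) = 16.
Scale by 128/16 = 8: (a₀, b₀) = (64, -56).
General solution: a = 64 + 57t, b = -56 - 50t for integer t.
a ≥ 0: smallest is 64 mod 57 = 7 (at t = -1), with b = -6.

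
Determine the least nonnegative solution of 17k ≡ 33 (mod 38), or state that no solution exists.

31

gcd(38, 17):
  38 = 2×17 + 4
  17 = 4×4 + 1
  4 = 4×1
so gcd(38, 17) = 1.
1 divides 33, so solutions exist.
Back-substitute for Bézout coefficients:
  1 = 17 - 4×4
  ... = 17×(9) + 38×(-4)
So 17×(9) ≡ 1 (mod 38); multiply by 33: k ≡ 297 (mod 38).
Smallest nonnegative: k = 297 mod 38 = 31.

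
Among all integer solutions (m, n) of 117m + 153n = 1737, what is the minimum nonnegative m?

7

gcd(153, 117):
  153 = 1×117 + 36
  117 = 3×36 + 9
  36 = 4×9
so gcd(153, 117) = 9.
9 divides 1737, so solutions exist.
Back-substitute for Bézout coefficients:
  9 = 117 - 3×36
  ... = 117×(4) + 153×(-3)
Scale by 1737/9 = 193: (m₀, n₀) = (772, -579).
General solution: m = 772 + 17t, n = -579 - 13t for integer t.
m ≥ 0: smallest is 772 mod 17 = 7 (at t = -45), with n = 6.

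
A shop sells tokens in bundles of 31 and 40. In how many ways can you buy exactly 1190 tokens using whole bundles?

1

Need nonnegative integers with 31j + 40k = 1190.
gcd(31, 40) = 1, and 31·(-9) + 40·(7) = 1.
So (j₀, k₀) = (-10710, 8330); general j = -10710 + 40t, k = 8330 - 31t.
j ≥ 0 ⇒ t ≥ 268; k ≥ 0 ⇒ t ≤ 268. That's 1 value of t.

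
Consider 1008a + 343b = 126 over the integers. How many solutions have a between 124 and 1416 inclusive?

27

gcd(1008, 343) = 7.
By Bézout, 1008·(16) + 343·(-47) = 7.
Particular solution: (43, -126).
General solution: a = 43 + 49t, b = -126 - 144t for integer t.
124 ≤ 43 + 49t ≤ 1416 gives t ∈ [2, 28], which is 27 values.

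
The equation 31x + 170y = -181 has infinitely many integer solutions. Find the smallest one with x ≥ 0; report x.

gcd(170, 31) = 1  (170 = 5*31 + 15, 31 = 2*15 + 1, 15 = 15*1).
1 divides -181, so solutions exist.
Back-substituting, 31*(11) + 170*(-2) = 1.
Scale by -181/1 = -181: (x₀, y₀) = (-1991, 362).
General solution: x = -1991 + 170t, y = 362 - 31t for integer t.
x ≥ 0: smallest is -1991 mod 170 = 49 (at t = 12), with y = -10.

49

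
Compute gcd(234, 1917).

gcd(1917, 234):
  1917 = 8*234 + 45
  234 = 5*45 + 9
  45 = 5*9
so gcd(1917, 234) = 9.

9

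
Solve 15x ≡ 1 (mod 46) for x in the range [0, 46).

43

gcd(46, 15):
  46 = 3×15 + 1
  15 = 15×1
so gcd(46, 15) = 1.
Back-substitute for Bézout coefficients:
  1 = 46 - 3×15
  ... = 15×(-3) + 46×(1)
So 15×-3 ≡ 1 (mod 46), and -3 mod 46 = 43.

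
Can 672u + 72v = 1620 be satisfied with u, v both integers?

no

gcd(672, 72) = 24.
24 does not divide 1620 (remainder 12), so no integer solutions.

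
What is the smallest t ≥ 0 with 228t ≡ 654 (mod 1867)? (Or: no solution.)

gcd(1867, 228) = 1  (1867 = 8×228 + 43, 228 = 5×43 + 13, 43 = 3×13 + 4, 13 = 3×4 + 1, 4 = 4×1).
1 divides 654, so solutions exist.
Back-substituting, 228×(434) + 1867×(-53) = 1.
So 228×(434) ≡ 1 (mod 1867); multiply by 654: t ≡ 283836 (mod 1867).
Smallest nonnegative: t = 283836 mod 1867 = 52.

52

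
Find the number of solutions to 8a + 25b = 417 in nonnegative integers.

gcd(25, 8) = 1  (25 = 3×8 + 1, 8 = 8×1).
Back-substituting, 8×(-3) + 25×(1) = 1.
Scale by 417: one solution is (-1251, 417). Reduce a mod 25: (24, 9).
General: a = 24 + 25t, b = 9 - 8t.
a ≥ 0 ⇒ t ≥ 0; b ≥ 0 ⇒ t ≤ 1. So t ∈ [0, 1]: 2 solutions.

2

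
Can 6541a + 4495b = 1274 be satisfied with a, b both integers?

gcd(6541, 4495) = 31  (6541 = 1*4495 + 2046, 4495 = 2*2046 + 403, 2046 = 5*403 + 31, 403 = 13*31).
31 does not divide 1274 (remainder 3), so no integer solutions.

no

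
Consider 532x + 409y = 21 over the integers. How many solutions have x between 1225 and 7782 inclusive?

16

gcd(532, 409) = 1  (532 = 1×409 + 123, 409 = 3×123 + 40, 123 = 3×40 + 3, 40 = 13×3 + 1, 3 = 3×1).
Back-substituting, 532×(-133) + 409×(173) = 1.
Scale by 21: particular solution (-2793, 3633); reduce x mod 409: (70, -91).
General solution: x = 70 + 409t, y = -91 - 532t for integer t.
1225 ≤ 70 + 409t ≤ 7782 gives t ∈ [3, 18], which is 16 values.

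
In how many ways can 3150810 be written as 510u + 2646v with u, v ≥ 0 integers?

gcd(2646, 510) = 6  (2646 = 5×510 + 96, 510 = 5×96 + 30, 96 = 3×30 + 6, 30 = 5×6).
Back-substituting, 510×(-83) + 2646×(16) = 6.
Scale by 525135: one solution is (-43586205, 8402160). Reduce u mod 441: (30, 1185).
General: u = 30 + 441t, v = 1185 - 85t.
u ≥ 0 ⇒ t ≥ 0; v ≥ 0 ⇒ t ≤ 13. So t ∈ [0, 13]: 14 solutions.

14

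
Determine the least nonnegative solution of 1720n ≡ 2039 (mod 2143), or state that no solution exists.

gcd(2143, 1720):
  2143 = 1×1720 + 423
  1720 = 4×423 + 28
  423 = 15×28 + 3
  28 = 9×3 + 1
  3 = 3×1
so gcd(2143, 1720) = 1.
1 divides 2039, so solutions exist.
Back-substitute for Bézout coefficients:
  1 = 28 - 9×3
  ... = 1720×(689) + 2143×(-553)
So 1720×(689) ≡ 1 (mod 2143); multiply by 2039: n ≡ 1404871 (mod 2143).
Smallest nonnegative: n = 1404871 mod 2143 = 1206.

1206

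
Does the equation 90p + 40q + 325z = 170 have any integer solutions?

yes

gcd(90, 40):
  90 = 2×40 + 10
  40 = 4×10
so gcd(90, 40) = 10.
gcd(10, 325) = 5.
5 divides 170, so integer solutions exist.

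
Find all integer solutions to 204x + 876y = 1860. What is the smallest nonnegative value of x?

22

gcd(876, 204):
  876 = 4·204 + 60
  204 = 3·60 + 24
  60 = 2·24 + 12
  24 = 2·12
so gcd(876, 204) = 12.
12 divides 1860, so solutions exist.
Back-substitute for Bézout coefficients:
  12 = 60 - 2·24
  ... = 204·(-30) + 876·(7)
Scale by 1860/12 = 155: (x₀, y₀) = (-4650, 1085).
General solution: x = -4650 + 73t, y = 1085 - 17t for integer t.
x ≥ 0: smallest is -4650 mod 73 = 22 (at t = 64), with y = -3.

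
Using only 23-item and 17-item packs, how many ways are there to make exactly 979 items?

Need nonnegative integers with 23j + 17k = 979.
gcd(23, 17) = 1, and 23·(3) + 17·(-4) = 1.
So (j₀, k₀) = (2937, -3916); general j = 2937 + 17t, k = -3916 - 23t.
j ≥ 0 ⇒ t ≥ -172; k ≥ 0 ⇒ t ≤ -171. That's 2 values of t.

2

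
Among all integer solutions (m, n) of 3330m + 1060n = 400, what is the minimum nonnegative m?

gcd(3330, 1060) = 10  (3330 = 3*1060 + 150, 1060 = 7*150 + 10, 150 = 15*10).
10 divides 400, so solutions exist.
Back-substituting, 3330*(-7) + 1060*(22) = 10.
Scale by 400/10 = 40: (m₀, n₀) = (-280, 880).
General solution: m = -280 + 106t, n = 880 - 333t for integer t.
m ≥ 0: smallest is -280 mod 106 = 38 (at t = 3), with n = -119.

38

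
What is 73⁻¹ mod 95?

82

gcd(95, 73):
  95 = 1*73 + 22
  73 = 3*22 + 7
  22 = 3*7 + 1
  7 = 7*1
so gcd(95, 73) = 1.
Back-substitute for Bézout coefficients:
  1 = 22 - 3*7
  ... = 73*(-13) + 95*(10)
So 73*-13 ≡ 1 (mod 95), and -13 mod 95 = 82.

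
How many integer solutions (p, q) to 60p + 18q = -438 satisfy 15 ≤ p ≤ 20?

2

gcd(60, 18) = 6.
By Bézout, 60*(1) + 18*(-3) = 6.
Particular solution: (2, -31).
General solution: p = 2 + 3t, q = -31 - 10t for integer t.
15 ≤ 2 + 3t ≤ 20 gives t ∈ [5, 6], which is 2 values.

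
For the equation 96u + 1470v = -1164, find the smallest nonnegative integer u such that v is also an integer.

141

gcd(1470, 96) = 6  (1470 = 15·96 + 30, 96 = 3·30 + 6, 30 = 5·6).
6 divides -1164, so solutions exist.
Back-substituting, 96·(46) + 1470·(-3) = 6.
Scale by -1164/6 = -194: (u₀, v₀) = (-8924, 582).
General solution: u = -8924 + 245t, v = 582 - 16t for integer t.
u ≥ 0: smallest is -8924 mod 245 = 141 (at t = 37), with v = -10.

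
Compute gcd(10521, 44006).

gcd(44006, 10521):
  44006 = 4*10521 + 1922
  10521 = 5*1922 + 911
  1922 = 2*911 + 100
  911 = 9*100 + 11
  100 = 9*11 + 1
  11 = 11*1
so gcd(44006, 10521) = 1.

1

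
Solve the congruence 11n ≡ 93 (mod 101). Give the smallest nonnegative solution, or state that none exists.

gcd(101, 11) = 1.
1 divides 93, so solutions exist.
By Bézout, 11×(46) + 101×(-5) = 1.
So 11×(46) ≡ 1 (mod 101); multiply by 93: n ≡ 4278 (mod 101).
Smallest nonnegative: n = 4278 mod 101 = 36.

36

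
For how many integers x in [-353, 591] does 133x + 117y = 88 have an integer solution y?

gcd(133, 117) = 1.
By Bézout, 133*(22) + 117*(-25) = 1.
Particular solution: (64, -72).
General solution: x = 64 + 117t, y = -72 - 133t for integer t.
-353 ≤ 64 + 117t ≤ 591 gives t ∈ [-3, 4], which is 8 values.

8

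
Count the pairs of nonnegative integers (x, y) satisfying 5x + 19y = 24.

gcd(19, 5) = 1.
By Bézout, 5×(4) + 19×(-1) = 1.
One solution: (1, 1).
General: x = 1 + 19t, y = 1 - 5t.
x ≥ 0 ⇒ t ≥ 0; y ≥ 0 ⇒ t ≤ 0. So t ∈ [0, 0]: 1 solution.

1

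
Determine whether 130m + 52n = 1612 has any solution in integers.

gcd(130, 52) = 26  (130 = 2*52 + 26, 52 = 2*26).
26 divides 1612, so integer solutions exist.

yes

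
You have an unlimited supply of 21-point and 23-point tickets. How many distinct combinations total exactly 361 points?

Need nonnegative integers with 21j + 23k = 361.
gcd(21, 23) = 1, and 21·(11) + 23·(-10) = 1.
So (j₀, k₀) = (3971, -3610); general j = 3971 + 23t, k = -3610 - 21t.
j ≥ 0 ⇒ t ≥ -172; k ≥ 0 ⇒ t ≤ -172. That's 1 value of t.

1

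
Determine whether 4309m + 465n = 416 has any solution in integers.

no

gcd(4309, 465) = 31  (4309 = 9×465 + 124, 465 = 3×124 + 93, 124 = 1×93 + 31, 93 = 3×31).
31 does not divide 416 (remainder 13), so no integer solutions.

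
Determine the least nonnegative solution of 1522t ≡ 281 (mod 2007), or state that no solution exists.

gcd(2007, 1522):
  2007 = 1×1522 + 485
  1522 = 3×485 + 67
  485 = 7×67 + 16
  67 = 4×16 + 3
  16 = 5×3 + 1
  3 = 3×1
so gcd(2007, 1522) = 1.
1 divides 281, so solutions exist.
Back-substitute for Bézout coefficients:
  1 = 16 - 5×3
  ... = 1522×(-629) + 2007×(477)
So 1522×(-629) ≡ 1 (mod 2007); multiply by 281: t ≡ -176749 (mod 2007).
Smallest nonnegative: t = -176749 mod 2007 = 1874.

1874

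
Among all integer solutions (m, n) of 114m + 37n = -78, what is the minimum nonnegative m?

gcd(114, 37) = 1.
1 divides -78, so solutions exist.
By Bézout, 114·(-12) + 37·(37) = 1.
Scale by -78/1 = -78: (m₀, n₀) = (936, -2886).
General solution: m = 936 + 37t, n = -2886 - 114t for integer t.
m ≥ 0: smallest is 936 mod 37 = 11 (at t = -25), with n = -36.

11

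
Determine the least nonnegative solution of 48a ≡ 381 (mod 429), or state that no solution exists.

gcd(429, 48) = 3  (429 = 8·48 + 45, 48 = 1·45 + 3, 45 = 15·3).
3 divides 381, so solutions exist.
Back-substituting, 48·(9) + 429·(-1) = 3.
So 48·(9) ≡ 3 (mod 429); multiply by 127: a ≡ 1143 (mod 143).
Smallest nonnegative: a = 1143 mod 143 = 142.

142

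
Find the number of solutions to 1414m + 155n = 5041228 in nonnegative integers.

23

gcd(1414, 155) = 1.
By Bézout, 1414*(49) + 155*(-447) = 1.
One solution: (82, 31776).
General: m = 82 + 155t, n = 31776 - 1414t.
m ≥ 0 ⇒ t ≥ 0; n ≥ 0 ⇒ t ≤ 22. So t ∈ [0, 22]: 23 solutions.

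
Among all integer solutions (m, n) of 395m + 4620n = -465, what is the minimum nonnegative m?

69

gcd(4620, 395) = 5  (4620 = 11*395 + 275, 395 = 1*275 + 120, 275 = 2*120 + 35, 120 = 3*35 + 15, 35 = 2*15 + 5, 15 = 3*5).
5 divides -465, so solutions exist.
Back-substituting, 395*(-269) + 4620*(23) = 5.
Scale by -465/5 = -93: (m₀, n₀) = (25017, -2139).
General solution: m = 25017 + 924t, n = -2139 - 79t for integer t.
m ≥ 0: smallest is 25017 mod 924 = 69 (at t = -27), with n = -6.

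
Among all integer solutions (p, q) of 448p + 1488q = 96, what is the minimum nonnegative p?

60

gcd(1488, 448):
  1488 = 3*448 + 144
  448 = 3*144 + 16
  144 = 9*16
so gcd(1488, 448) = 16.
16 divides 96, so solutions exist.
Back-substitute for Bézout coefficients:
  16 = 448 - 3*144
  ... = 448*(10) + 1488*(-3)
Scale by 96/16 = 6: (p₀, q₀) = (60, -18).
General solution: p = 60 + 93t, q = -18 - 28t for integer t.
p ≥ 0: smallest is 60 mod 93 = 60 (at t = 0), with q = -18.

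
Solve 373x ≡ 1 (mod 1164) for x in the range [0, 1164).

181

gcd(1164, 373) = 1  (1164 = 3·373 + 45, 373 = 8·45 + 13, 45 = 3·13 + 6, 13 = 2·6 + 1, 6 = 6·1).
Back-substituting, 373·(181) + 1164·(-58) = 1.
So 373·181 ≡ 1 (mod 1164), and 181 mod 1164 = 181.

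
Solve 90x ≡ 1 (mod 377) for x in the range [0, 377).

gcd(377, 90):
  377 = 4×90 + 17
  90 = 5×17 + 5
  17 = 3×5 + 2
  5 = 2×2 + 1
  2 = 2×1
so gcd(377, 90) = 1.
Back-substitute for Bézout coefficients:
  1 = 5 - 2×2
  ... = 90×(155) + 377×(-37)
So 90×155 ≡ 1 (mod 377), and 155 mod 377 = 155.

155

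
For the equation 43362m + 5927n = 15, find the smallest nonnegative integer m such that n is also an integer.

4753

gcd(43362, 5927):
  43362 = 7·5927 + 1873
  5927 = 3·1873 + 308
  1873 = 6·308 + 25
  308 = 12·25 + 8
  25 = 3·8 + 1
  8 = 8·1
so gcd(43362, 5927) = 1.
1 divides 15, so solutions exist.
Back-substitute for Bézout coefficients:
  1 = 25 - 3·8
  ... = 43362·(712) + 5927·(-5209)
Scale by 15/1 = 15: (m₀, n₀) = (10680, -78135).
General solution: m = 10680 + 5927t, n = -78135 - 43362t for integer t.
m ≥ 0: smallest is 10680 mod 5927 = 4753 (at t = -1), with n = -34773.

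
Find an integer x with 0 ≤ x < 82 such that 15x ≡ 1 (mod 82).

11

gcd(82, 15):
  82 = 5×15 + 7
  15 = 2×7 + 1
  7 = 7×1
so gcd(82, 15) = 1.
Back-substitute for Bézout coefficients:
  1 = 15 - 2×7
  ... = 15×(11) + 82×(-2)
So 15×11 ≡ 1 (mod 82), and 11 mod 82 = 11.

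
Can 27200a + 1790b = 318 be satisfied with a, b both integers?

gcd(27200, 1790):
  27200 = 15×1790 + 350
  1790 = 5×350 + 40
  350 = 8×40 + 30
  40 = 1×30 + 10
  30 = 3×10
so gcd(27200, 1790) = 10.
10 does not divide 318 (remainder 8), so no integer solutions.

no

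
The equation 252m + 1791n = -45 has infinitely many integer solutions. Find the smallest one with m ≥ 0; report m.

gcd(1791, 252) = 9  (1791 = 7·252 + 27, 252 = 9·27 + 9, 27 = 3·9).
9 divides -45, so solutions exist.
Back-substituting, 252·(64) + 1791·(-9) = 9.
Scale by -45/9 = -5: (m₀, n₀) = (-320, 45).
General solution: m = -320 + 199t, n = 45 - 28t for integer t.
m ≥ 0: smallest is -320 mod 199 = 78 (at t = 2), with n = -11.

78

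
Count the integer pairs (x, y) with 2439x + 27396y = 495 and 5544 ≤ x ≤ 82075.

gcd(27396, 2439) = 9.
By Bézout, 2439*(483) + 27396*(-43) = 9.
Particular solution: (2213, -197).
General solution: x = 2213 + 3044t, y = -197 - 271t for integer t.
5544 ≤ 2213 + 3044t ≤ 82075 gives t ∈ [2, 26], which is 25 values.

25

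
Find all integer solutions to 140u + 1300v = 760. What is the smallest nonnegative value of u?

24

gcd(1300, 140):
  1300 = 9*140 + 40
  140 = 3*40 + 20
  40 = 2*20
so gcd(1300, 140) = 20.
20 divides 760, so solutions exist.
Back-substitute for Bézout coefficients:
  20 = 140 - 3*40
  ... = 140*(28) + 1300*(-3)
Scale by 760/20 = 38: (u₀, v₀) = (1064, -114).
General solution: u = 1064 + 65t, v = -114 - 7t for integer t.
u ≥ 0: smallest is 1064 mod 65 = 24 (at t = -16), with v = -2.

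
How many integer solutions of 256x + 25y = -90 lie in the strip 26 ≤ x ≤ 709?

27

gcd(256, 25):
  256 = 10*25 + 6
  25 = 4*6 + 1
  6 = 6*1
so gcd(256, 25) = 1.
Back-substitute for Bézout coefficients:
  1 = 25 - 4*6
  ... = 256*(-4) + 25*(41)
Scale by -90: particular solution (360, -3690); reduce x mod 25: (10, -106).
General solution: x = 10 + 25t, y = -106 - 256t for integer t.
26 ≤ 10 + 25t ≤ 709 gives t ∈ [1, 27], which is 27 values.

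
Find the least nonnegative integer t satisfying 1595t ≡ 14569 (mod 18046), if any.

1265

gcd(18046, 1595) = 1  (18046 = 11·1595 + 501, 1595 = 3·501 + 92, 501 = 5·92 + 41, 92 = 2·41 + 10, 41 = 4·10 + 1, 10 = 10·1).
1 divides 14569, so solutions exist.
Back-substituting, 1595·(-1765) + 18046·(156) = 1.
So 1595·(-1765) ≡ 1 (mod 18046); multiply by 14569: t ≡ -25714285 (mod 18046).
Smallest nonnegative: t = -25714285 mod 18046 = 1265.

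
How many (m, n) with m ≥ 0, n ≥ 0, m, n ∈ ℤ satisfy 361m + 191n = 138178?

gcd(361, 191) = 1  (361 = 1·191 + 170, 191 = 1·170 + 21, 170 = 8·21 + 2, 21 = 10·2 + 1, 2 = 2·1).
Back-substituting, 361·(-91) + 191·(172) = 1.
Scale by 138178: one solution is (-12574198, 23766616). Reduce m mod 191: (96, 542).
General: m = 96 + 191t, n = 542 - 361t.
m ≥ 0 ⇒ t ≥ 0; n ≥ 0 ⇒ t ≤ 1. So t ∈ [0, 1]: 2 solutions.

2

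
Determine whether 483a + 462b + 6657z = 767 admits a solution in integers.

no

gcd(483, 462) = 21  (483 = 1×462 + 21, 462 = 22×21).
gcd(21, 6657) = 21.
21 does not divide 767 (remainder 11), so no integer solutions.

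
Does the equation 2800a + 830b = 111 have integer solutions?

gcd(2800, 830) = 10.
10 does not divide 111 (remainder 1), so no integer solutions.

no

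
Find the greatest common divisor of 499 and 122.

gcd(499, 122) = 1  (499 = 4×122 + 11, 122 = 11×11 + 1, 11 = 11×1).

1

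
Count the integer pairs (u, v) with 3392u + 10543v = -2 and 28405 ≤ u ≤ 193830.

gcd(10543, 3392):
  10543 = 3*3392 + 367
  3392 = 9*367 + 89
  367 = 4*89 + 11
  89 = 8*11 + 1
  11 = 11*1
so gcd(10543, 3392) = 1.
Back-substitute for Bézout coefficients:
  1 = 89 - 8*11
  ... = 3392*(948) + 10543*(-305)
Scale by -2: particular solution (-1896, 610); reduce u mod 10543: (8647, -2782).
General solution: u = 8647 + 10543t, v = -2782 - 3392t for integer t.
28405 ≤ 8647 + 10543t ≤ 193830 gives t ∈ [2, 17], which is 16 values.

16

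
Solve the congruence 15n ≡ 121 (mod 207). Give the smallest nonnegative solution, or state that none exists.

gcd(207, 15) = 3.
3 does not divide 121, so the congruence has no solution.

no solution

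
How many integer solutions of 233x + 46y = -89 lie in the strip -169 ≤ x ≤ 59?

gcd(233, 46) = 1.
By Bézout, 233·(-15) + 46·(76) = 1.
Particular solution: (1, -7).
General solution: x = 1 + 46t, y = -7 - 233t for integer t.
-169 ≤ 1 + 46t ≤ 59 gives t ∈ [-3, 1], which is 5 values.

5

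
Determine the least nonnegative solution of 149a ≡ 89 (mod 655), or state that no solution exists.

gcd(655, 149) = 1.
1 divides 89, so solutions exist.
By Bézout, 149*(-211) + 655*(48) = 1.
So 149*(-211) ≡ 1 (mod 655); multiply by 89: a ≡ -18779 (mod 655).
Smallest nonnegative: a = -18779 mod 655 = 216.

216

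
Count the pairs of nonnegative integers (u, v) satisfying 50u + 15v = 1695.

12

gcd(50, 15):
  50 = 3·15 + 5
  15 = 3·5
so gcd(50, 15) = 5.
Back-substitute for Bézout coefficients:
  5 = 50 - 3·15
  ... = 50·(1) + 15·(-3)
Scale by 339: one solution is (339, -1017). Reduce u mod 3: (0, 113).
General: u = 0 + 3t, v = 113 - 10t.
u ≥ 0 ⇒ t ≥ 0; v ≥ 0 ⇒ t ≤ 11. So t ∈ [0, 11]: 12 solutions.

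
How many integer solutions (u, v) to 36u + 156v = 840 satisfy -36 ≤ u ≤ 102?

11

gcd(156, 36):
  156 = 4×36 + 12
  36 = 3×12
so gcd(156, 36) = 12.
Back-substitute for Bézout coefficients:
  12 = 156 - 4×36
  ... = 36×(-4) + 156×(1)
Scale by 70: particular solution (-280, 70); reduce u mod 13: (6, 4).
General solution: u = 6 + 13t, v = 4 - 3t for integer t.
-36 ≤ 6 + 13t ≤ 102 gives t ∈ [-3, 7], which is 11 values.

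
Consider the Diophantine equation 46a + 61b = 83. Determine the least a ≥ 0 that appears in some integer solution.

gcd(61, 46) = 1.
1 divides 83, so solutions exist.
By Bézout, 46·(4) + 61·(-3) = 1.
Scale by 83/1 = 83: (a₀, b₀) = (332, -249).
General solution: a = 332 + 61t, b = -249 - 46t for integer t.
a ≥ 0: smallest is 332 mod 61 = 27 (at t = -5), with b = -19.

27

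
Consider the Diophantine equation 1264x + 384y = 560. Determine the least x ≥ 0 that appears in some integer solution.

5

gcd(1264, 384):
  1264 = 3*384 + 112
  384 = 3*112 + 48
  112 = 2*48 + 16
  48 = 3*16
so gcd(1264, 384) = 16.
16 divides 560, so solutions exist.
Back-substitute for Bézout coefficients:
  16 = 112 - 2*48
  ... = 1264*(7) + 384*(-23)
Scale by 560/16 = 35: (x₀, y₀) = (245, -805).
General solution: x = 245 + 24t, y = -805 - 79t for integer t.
x ≥ 0: smallest is 245 mod 24 = 5 (at t = -10), with y = -15.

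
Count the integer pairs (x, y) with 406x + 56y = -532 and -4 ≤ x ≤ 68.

gcd(406, 56):
  406 = 7×56 + 14
  56 = 4×14
so gcd(406, 56) = 14.
Back-substitute for Bézout coefficients:
  14 = 406 - 7×56
  ... = 406×(1) + 56×(-7)
Scale by -38: particular solution (-38, 266); reduce x mod 4: (2, -24).
General solution: x = 2 + 4t, y = -24 - 29t for integer t.
-4 ≤ 2 + 4t ≤ 68 gives t ∈ [-1, 16], which is 18 values.

18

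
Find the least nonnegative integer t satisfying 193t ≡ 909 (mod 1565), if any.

548

gcd(1565, 193):
  1565 = 8·193 + 21
  193 = 9·21 + 4
  21 = 5·4 + 1
  4 = 4·1
so gcd(1565, 193) = 1.
1 divides 909, so solutions exist.
Back-substitute for Bézout coefficients:
  1 = 21 - 5·4
  ... = 193·(-373) + 1565·(46)
So 193·(-373) ≡ 1 (mod 1565); multiply by 909: t ≡ -339057 (mod 1565).
Smallest nonnegative: t = -339057 mod 1565 = 548.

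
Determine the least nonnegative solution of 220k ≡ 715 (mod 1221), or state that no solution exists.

gcd(1221, 220) = 11  (1221 = 5*220 + 121, 220 = 1*121 + 99, 121 = 1*99 + 22, 99 = 4*22 + 11, 22 = 2*11).
11 divides 715, so solutions exist.
Back-substituting, 220*(50) + 1221*(-9) = 11.
So 220*(50) ≡ 11 (mod 1221); multiply by 65: k ≡ 3250 (mod 111).
Smallest nonnegative: k = 3250 mod 111 = 31.

31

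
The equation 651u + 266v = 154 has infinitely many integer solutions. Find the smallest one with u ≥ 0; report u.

gcd(651, 266) = 7  (651 = 2×266 + 119, 266 = 2×119 + 28, 119 = 4×28 + 7, 28 = 4×7).
7 divides 154, so solutions exist.
Back-substituting, 651×(9) + 266×(-22) = 7.
Scale by 154/7 = 22: (u₀, v₀) = (198, -484).
General solution: u = 198 + 38t, v = -484 - 93t for integer t.
u ≥ 0: smallest is 198 mod 38 = 8 (at t = -5), with v = -19.

8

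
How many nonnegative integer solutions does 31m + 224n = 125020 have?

gcd(224, 31) = 1  (224 = 7×31 + 7, 31 = 4×7 + 3, 7 = 2×3 + 1, 3 = 3×1).
Back-substituting, 31×(-65) + 224×(9) = 1.
Scale by 125020: one solution is (-8126300, 1125180). Reduce m mod 224: (196, 531).
General: m = 196 + 224t, n = 531 - 31t.
m ≥ 0 ⇒ t ≥ 0; n ≥ 0 ⇒ t ≤ 17. So t ∈ [0, 17]: 18 solutions.

18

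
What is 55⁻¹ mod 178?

123

gcd(178, 55) = 1.
By Bézout, 55·(-55) + 178·(17) = 1.
So 55·-55 ≡ 1 (mod 178), and -55 mod 178 = 123.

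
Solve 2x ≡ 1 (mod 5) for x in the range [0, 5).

3

gcd(5, 2) = 1  (5 = 2×2 + 1, 2 = 2×1).
Back-substituting, 2×(-2) + 5×(1) = 1.
So 2×-2 ≡ 1 (mod 5), and -2 mod 5 = 3.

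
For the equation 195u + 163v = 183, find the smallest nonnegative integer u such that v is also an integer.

21

gcd(195, 163):
  195 = 1*163 + 32
  163 = 5*32 + 3
  32 = 10*3 + 2
  3 = 1*2 + 1
  2 = 2*1
so gcd(195, 163) = 1.
1 divides 183, so solutions exist.
Back-substitute for Bézout coefficients:
  1 = 3 - 1*2
  ... = 195*(-56) + 163*(67)
Scale by 183/1 = 183: (u₀, v₀) = (-10248, 12261).
General solution: u = -10248 + 163t, v = 12261 - 195t for integer t.
u ≥ 0: smallest is -10248 mod 163 = 21 (at t = 63), with v = -24.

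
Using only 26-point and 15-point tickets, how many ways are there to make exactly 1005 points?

3

Need nonnegative integers with 26j + 15k = 1005.
gcd(26, 15) = 1, and 26·(-4) + 15·(7) = 1.
So (j₀, k₀) = (-4020, 7035); general j = -4020 + 15t, k = 7035 - 26t.
j ≥ 0 ⇒ t ≥ 268; k ≥ 0 ⇒ t ≤ 270. That's 3 values of t.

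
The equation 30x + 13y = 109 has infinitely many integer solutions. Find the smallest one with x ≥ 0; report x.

gcd(30, 13):
  30 = 2·13 + 4
  13 = 3·4 + 1
  4 = 4·1
so gcd(30, 13) = 1.
1 divides 109, so solutions exist.
Back-substitute for Bézout coefficients:
  1 = 13 - 3·4
  ... = 30·(-3) + 13·(7)
Scale by 109/1 = 109: (x₀, y₀) = (-327, 763).
General solution: x = -327 + 13t, y = 763 - 30t for integer t.
x ≥ 0: smallest is -327 mod 13 = 11 (at t = 26), with y = -17.

11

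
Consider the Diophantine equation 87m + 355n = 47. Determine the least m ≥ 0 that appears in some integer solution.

gcd(355, 87) = 1.
1 divides 47, so solutions exist.
By Bézout, 87·(-102) + 355·(25) = 1.
Scale by 47/1 = 47: (m₀, n₀) = (-4794, 1175).
General solution: m = -4794 + 355t, n = 1175 - 87t for integer t.
m ≥ 0: smallest is -4794 mod 355 = 176 (at t = 14), with n = -43.

176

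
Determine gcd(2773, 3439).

1

gcd(3439, 2773):
  3439 = 1·2773 + 666
  2773 = 4·666 + 109
  666 = 6·109 + 12
  109 = 9·12 + 1
  12 = 12·1
so gcd(3439, 2773) = 1.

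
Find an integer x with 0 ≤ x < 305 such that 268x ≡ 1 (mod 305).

gcd(305, 268) = 1.
By Bézout, 268·(-33) + 305·(29) = 1.
So 268·-33 ≡ 1 (mod 305), and -33 mod 305 = 272.

272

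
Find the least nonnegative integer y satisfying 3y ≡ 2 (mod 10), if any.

4

gcd(10, 3):
  10 = 3·3 + 1
  3 = 3·1
so gcd(10, 3) = 1.
1 divides 2, so solutions exist.
Back-substitute for Bézout coefficients:
  1 = 10 - 3·3
  ... = 3·(-3) + 10·(1)
So 3·(-3) ≡ 1 (mod 10); multiply by 2: y ≡ -6 (mod 10).
Smallest nonnegative: y = -6 mod 10 = 4.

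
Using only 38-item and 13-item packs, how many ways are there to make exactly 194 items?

1

Need nonnegative integers with 38j + 13k = 194.
gcd(38, 13) = 1, and 38·(-1) + 13·(3) = 1.
So (j₀, k₀) = (-194, 582); general j = -194 + 13t, k = 582 - 38t.
j ≥ 0 ⇒ t ≥ 15; k ≥ 0 ⇒ t ≤ 15. That's 1 value of t.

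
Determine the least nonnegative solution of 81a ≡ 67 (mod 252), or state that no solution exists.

gcd(252, 81) = 9  (252 = 3·81 + 9, 81 = 9·9).
9 does not divide 67, so the congruence has no solution.

no solution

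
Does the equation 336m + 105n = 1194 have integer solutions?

gcd(336, 105) = 21  (336 = 3*105 + 21, 105 = 5*21).
21 does not divide 1194 (remainder 18), so no integer solutions.

no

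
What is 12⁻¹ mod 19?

8

gcd(19, 12) = 1  (19 = 1*12 + 7, 12 = 1*7 + 5, 7 = 1*5 + 2, 5 = 2*2 + 1, 2 = 2*1).
Back-substituting, 12*(8) + 19*(-5) = 1.
So 12*8 ≡ 1 (mod 19), and 8 mod 19 = 8.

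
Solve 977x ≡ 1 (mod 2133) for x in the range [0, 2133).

1847

gcd(2133, 977) = 1  (2133 = 2·977 + 179, 977 = 5·179 + 82, 179 = 2·82 + 15, 82 = 5·15 + 7, 15 = 2·7 + 1, 7 = 7·1).
Back-substituting, 977·(-286) + 2133·(131) = 1.
So 977·-286 ≡ 1 (mod 2133), and -286 mod 2133 = 1847.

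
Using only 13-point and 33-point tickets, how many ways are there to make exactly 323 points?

Need nonnegative integers with 13j + 33k = 323.
gcd(13, 33) = 1, and 13·(-5) + 33·(2) = 1.
So (j₀, k₀) = (-1615, 646); general j = -1615 + 33t, k = 646 - 13t.
j ≥ 0 ⇒ t ≥ 49; k ≥ 0 ⇒ t ≤ 49. That's 1 value of t.

1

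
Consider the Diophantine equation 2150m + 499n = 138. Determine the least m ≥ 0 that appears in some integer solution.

gcd(2150, 499) = 1  (2150 = 4·499 + 154, 499 = 3·154 + 37, 154 = 4·37 + 6, 37 = 6·6 + 1, 6 = 6·1).
1 divides 138, so solutions exist.
Back-substituting, 2150·(-81) + 499·(349) = 1.
Scale by 138/1 = 138: (m₀, n₀) = (-11178, 48162).
General solution: m = -11178 + 499t, n = 48162 - 2150t for integer t.
m ≥ 0: smallest is -11178 mod 499 = 299 (at t = 23), with n = -1288.

299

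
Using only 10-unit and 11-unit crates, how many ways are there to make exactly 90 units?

1

Need nonnegative integers with 10j + 11k = 90.
gcd(10, 11) = 1, and 10·(-1) + 11·(1) = 1.
So (j₀, k₀) = (-90, 90); general j = -90 + 11t, k = 90 - 10t.
j ≥ 0 ⇒ t ≥ 9; k ≥ 0 ⇒ t ≤ 9. That's 1 value of t.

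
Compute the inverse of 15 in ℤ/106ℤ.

99

gcd(106, 15) = 1.
By Bézout, 15×(-7) + 106×(1) = 1.
So 15×-7 ≡ 1 (mod 106), and -7 mod 106 = 99.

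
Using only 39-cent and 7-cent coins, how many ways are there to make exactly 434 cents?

Need nonnegative integers with 39j + 7k = 434.
gcd(39, 7) = 1, and 39·(2) + 7·(-11) = 1.
So (j₀, k₀) = (868, -4774); general j = 868 + 7t, k = -4774 - 39t.
j ≥ 0 ⇒ t ≥ -124; k ≥ 0 ⇒ t ≤ -123. That's 2 values of t.

2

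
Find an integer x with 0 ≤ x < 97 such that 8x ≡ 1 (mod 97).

85

gcd(97, 8) = 1  (97 = 12*8 + 1, 8 = 8*1).
Back-substituting, 8*(-12) + 97*(1) = 1.
So 8*-12 ≡ 1 (mod 97), and -12 mod 97 = 85.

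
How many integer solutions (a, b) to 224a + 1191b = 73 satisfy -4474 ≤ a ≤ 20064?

21

gcd(1191, 224) = 1.
By Bézout, 224·(218) + 1191·(-41) = 1.
Particular solution: (431, -81).
General solution: a = 431 + 1191t, b = -81 - 224t for integer t.
-4474 ≤ 431 + 1191t ≤ 20064 gives t ∈ [-4, 16], which is 21 values.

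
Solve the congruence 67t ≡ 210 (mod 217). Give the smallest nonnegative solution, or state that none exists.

42

gcd(217, 67) = 1  (217 = 3×67 + 16, 67 = 4×16 + 3, 16 = 5×3 + 1, 3 = 3×1).
1 divides 210, so solutions exist.
Back-substituting, 67×(-68) + 217×(21) = 1.
So 67×(-68) ≡ 1 (mod 217); multiply by 210: t ≡ -14280 (mod 217).
Smallest nonnegative: t = -14280 mod 217 = 42.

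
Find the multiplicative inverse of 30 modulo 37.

gcd(37, 30) = 1  (37 = 1×30 + 7, 30 = 4×7 + 2, 7 = 3×2 + 1, 2 = 2×1).
Back-substituting, 30×(-16) + 37×(13) = 1.
So 30×-16 ≡ 1 (mod 37), and -16 mod 37 = 21.

21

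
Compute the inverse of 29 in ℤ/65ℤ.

9

gcd(65, 29) = 1.
By Bézout, 29×(9) + 65×(-4) = 1.
So 29×9 ≡ 1 (mod 65), and 9 mod 65 = 9.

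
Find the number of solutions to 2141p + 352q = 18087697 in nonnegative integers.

24

gcd(2141, 352) = 1  (2141 = 6*352 + 29, 352 = 12*29 + 4, 29 = 7*4 + 1, 4 = 4*1).
Back-substituting, 2141*(85) + 352*(-517) = 1.
Scale by 18087697: one solution is (1537454245, -9351339349). Reduce p mod 352: (261, 49798).
General: p = 261 + 352t, q = 49798 - 2141t.
p ≥ 0 ⇒ t ≥ 0; q ≥ 0 ⇒ t ≤ 23. So t ∈ [0, 23]: 24 solutions.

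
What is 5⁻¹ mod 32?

13

gcd(32, 5) = 1  (32 = 6·5 + 2, 5 = 2·2 + 1, 2 = 2·1).
Back-substituting, 5·(13) + 32·(-2) = 1.
So 5·13 ≡ 1 (mod 32), and 13 mod 32 = 13.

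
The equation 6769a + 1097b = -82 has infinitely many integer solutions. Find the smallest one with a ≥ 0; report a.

463

gcd(6769, 1097) = 1.
1 divides -82, so solutions exist.
By Bézout, 6769*(88) + 1097*(-543) = 1.
Scale by -82/1 = -82: (a₀, b₀) = (-7216, 44526).
General solution: a = -7216 + 1097t, b = 44526 - 6769t for integer t.
a ≥ 0: smallest is -7216 mod 1097 = 463 (at t = 7), with b = -2857.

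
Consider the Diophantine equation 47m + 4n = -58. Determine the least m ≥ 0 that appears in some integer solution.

2

gcd(47, 4):
  47 = 11·4 + 3
  4 = 1·3 + 1
  3 = 3·1
so gcd(47, 4) = 1.
1 divides -58, so solutions exist.
Back-substitute for Bézout coefficients:
  1 = 4 - 1·3
  ... = 47·(-1) + 4·(12)
Scale by -58/1 = -58: (m₀, n₀) = (58, -696).
General solution: m = 58 + 4t, n = -696 - 47t for integer t.
m ≥ 0: smallest is 58 mod 4 = 2 (at t = -14), with n = -38.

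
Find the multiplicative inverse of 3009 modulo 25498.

1949

gcd(25498, 3009):
  25498 = 8×3009 + 1426
  3009 = 2×1426 + 157
  1426 = 9×157 + 13
  157 = 12×13 + 1
  13 = 13×1
so gcd(25498, 3009) = 1.
Back-substitute for Bézout coefficients:
  1 = 157 - 12×13
  ... = 3009×(1949) + 25498×(-230)
So 3009×1949 ≡ 1 (mod 25498), and 1949 mod 25498 = 1949.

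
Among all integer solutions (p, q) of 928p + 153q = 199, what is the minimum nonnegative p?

127

gcd(928, 153) = 1  (928 = 6×153 + 10, 153 = 15×10 + 3, 10 = 3×3 + 1, 3 = 3×1).
1 divides 199, so solutions exist.
Back-substituting, 928×(46) + 153×(-279) = 1.
Scale by 199/1 = 199: (p₀, q₀) = (9154, -55521).
General solution: p = 9154 + 153t, q = -55521 - 928t for integer t.
p ≥ 0: smallest is 9154 mod 153 = 127 (at t = -59), with q = -769.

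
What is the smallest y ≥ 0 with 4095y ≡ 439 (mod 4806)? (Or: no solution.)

no solution

gcd(4806, 4095):
  4806 = 1*4095 + 711
  4095 = 5*711 + 540
  711 = 1*540 + 171
  540 = 3*171 + 27
  171 = 6*27 + 9
  27 = 3*9
so gcd(4806, 4095) = 9.
9 does not divide 439, so the congruence has no solution.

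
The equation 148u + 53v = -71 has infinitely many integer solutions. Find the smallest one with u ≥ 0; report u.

gcd(148, 53) = 1.
1 divides -71, so solutions exist.
By Bézout, 148×(24) + 53×(-67) = 1.
Scale by -71/1 = -71: (u₀, v₀) = (-1704, 4757).
General solution: u = -1704 + 53t, v = 4757 - 148t for integer t.
u ≥ 0: smallest is -1704 mod 53 = 45 (at t = 33), with v = -127.

45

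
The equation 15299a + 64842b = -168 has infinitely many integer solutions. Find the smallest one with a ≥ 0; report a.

8430

gcd(64842, 15299):
  64842 = 4*15299 + 3646
  15299 = 4*3646 + 715
  3646 = 5*715 + 71
  715 = 10*71 + 5
  71 = 14*5 + 1
  5 = 5*1
so gcd(64842, 15299) = 1.
1 divides -168, so solutions exist.
Back-substitute for Bézout coefficients:
  1 = 71 - 14*5
  ... = 15299*(-12787) + 64842*(3017)
Scale by -168/1 = -168: (a₀, b₀) = (2148216, -506856).
General solution: a = 2148216 + 64842t, b = -506856 - 15299t for integer t.
a ≥ 0: smallest is 2148216 mod 64842 = 8430 (at t = -33), with b = -1989.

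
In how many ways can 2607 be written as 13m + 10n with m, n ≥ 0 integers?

20

gcd(13, 10) = 1.
By Bézout, 13·(-3) + 10·(4) = 1.
One solution: (9, 249).
General: m = 9 + 10t, n = 249 - 13t.
m ≥ 0 ⇒ t ≥ 0; n ≥ 0 ⇒ t ≤ 19. So t ∈ [0, 19]: 20 solutions.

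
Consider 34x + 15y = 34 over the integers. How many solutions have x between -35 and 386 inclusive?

28

gcd(34, 15) = 1  (34 = 2·15 + 4, 15 = 3·4 + 3, 4 = 1·3 + 1, 3 = 3·1).
Back-substituting, 34·(4) + 15·(-9) = 1.
Scale by 34: particular solution (136, -306); reduce x mod 15: (1, 0).
General solution: x = 1 + 15t, y = 0 - 34t for integer t.
-35 ≤ 1 + 15t ≤ 386 gives t ∈ [-2, 25], which is 28 values.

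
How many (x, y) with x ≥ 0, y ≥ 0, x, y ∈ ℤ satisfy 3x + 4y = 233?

gcd(4, 3) = 1.
By Bézout, 3*(-1) + 4*(1) = 1.
One solution: (3, 56).
General: x = 3 + 4t, y = 56 - 3t.
x ≥ 0 ⇒ t ≥ 0; y ≥ 0 ⇒ t ≤ 18. So t ∈ [0, 18]: 19 solutions.

19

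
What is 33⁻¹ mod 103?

gcd(103, 33):
  103 = 3·33 + 4
  33 = 8·4 + 1
  4 = 4·1
so gcd(103, 33) = 1.
Back-substitute for Bézout coefficients:
  1 = 33 - 8·4
  ... = 33·(25) + 103·(-8)
So 33·25 ≡ 1 (mod 103), and 25 mod 103 = 25.

25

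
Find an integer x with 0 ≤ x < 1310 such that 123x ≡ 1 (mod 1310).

gcd(1310, 123):
  1310 = 10*123 + 80
  123 = 1*80 + 43
  80 = 1*43 + 37
  43 = 1*37 + 6
  37 = 6*6 + 1
  6 = 6*1
so gcd(1310, 123) = 1.
Back-substitute for Bézout coefficients:
  1 = 37 - 6*6
  ... = 123*(-213) + 1310*(20)
So 123*-213 ≡ 1 (mod 1310), and -213 mod 1310 = 1097.

1097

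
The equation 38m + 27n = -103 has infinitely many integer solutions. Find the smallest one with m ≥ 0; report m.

25

gcd(38, 27):
  38 = 1·27 + 11
  27 = 2·11 + 5
  11 = 2·5 + 1
  5 = 5·1
so gcd(38, 27) = 1.
1 divides -103, so solutions exist.
Back-substitute for Bézout coefficients:
  1 = 11 - 2·5
  ... = 38·(5) + 27·(-7)
Scale by -103/1 = -103: (m₀, n₀) = (-515, 721).
General solution: m = -515 + 27t, n = 721 - 38t for integer t.
m ≥ 0: smallest is -515 mod 27 = 25 (at t = 20), with n = -39.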